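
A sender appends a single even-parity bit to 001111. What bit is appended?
Sum of data bits: 0+0+1+1+1+1 = 4.
4 mod 2 = 0, so parity bit = 0.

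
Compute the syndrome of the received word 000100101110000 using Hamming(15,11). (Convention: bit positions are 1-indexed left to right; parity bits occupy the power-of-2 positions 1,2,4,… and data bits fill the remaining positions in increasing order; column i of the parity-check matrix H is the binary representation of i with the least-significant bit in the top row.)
Syndrome s = H · r^T (mod 2), r = 000100101110000:
  s[0] = (101010101010101)·(000100101110000) mod 2 = 0+0+0+0+0+0+1+0+1+0+1+0+0+0+0 mod 2 = 1
  s[1] = (011001100110011)·(000100101110000) mod 2 = 0+0+0+0+0+0+1+0+0+1+1+0+0+0+0 mod 2 = 1
  s[2] = (000111100001111)·(000100101110000) mod 2 = 0+0+0+1+0+0+1+0+0+0+0+0+0+0+0 mod 2 = 0
  s[3] = (000000011111111)·(000100101110000) mod 2 = 0+0+0+0+0+0+0+0+1+1+1+0+0+0+0 mod 2 = 1
Syndrome = 1101
Non-zero syndrome: error at position 11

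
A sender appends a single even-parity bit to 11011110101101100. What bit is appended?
Sum of data bits: 1+1+0+1+1+1+1+0+1+0+1+1+0+1+1+0+0 = 11.
11 mod 2 = 1, so parity bit = 1.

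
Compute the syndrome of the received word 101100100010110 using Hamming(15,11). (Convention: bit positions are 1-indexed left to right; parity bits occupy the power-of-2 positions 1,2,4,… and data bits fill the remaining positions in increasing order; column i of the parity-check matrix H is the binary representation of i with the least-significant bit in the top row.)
Syndrome s = H · r^T (mod 2), r = 101100100010110:
  s[0] = (101010101010101)·(101100100010110) mod 2 = 1+0+1+0+0+0+1+0+0+0+1+0+1+0+0 mod 2 = 1
  s[1] = (011001100110011)·(101100100010110) mod 2 = 0+0+1+0+0+0+1+0+0+0+1+0+0+1+0 mod 2 = 0
  s[2] = (000111100001111)·(101100100010110) mod 2 = 0+0+0+1+0+0+1+0+0+0+0+0+1+1+0 mod 2 = 0
  s[3] = (000000011111111)·(101100100010110) mod 2 = 0+0+0+0+0+0+0+0+0+0+1+0+1+1+0 mod 2 = 1
Syndrome = 1001
Non-zero syndrome: error at position 9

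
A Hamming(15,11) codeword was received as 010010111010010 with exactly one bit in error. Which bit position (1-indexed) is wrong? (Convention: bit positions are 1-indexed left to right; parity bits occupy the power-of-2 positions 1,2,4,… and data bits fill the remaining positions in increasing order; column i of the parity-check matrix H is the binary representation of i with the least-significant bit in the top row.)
Syndrome s = H · r^T (mod 2), r = 010010111010010:
  s[0] = (101010101010101)·(010010111010010) mod 2 = 0+0+0+0+1+0+1+0+1+0+1+0+0+0+0 mod 2 = 0
  s[1] = (011001100110011)·(010010111010010) mod 2 = 0+1+0+0+0+0+1+0+0+0+1+0+0+1+0 mod 2 = 0
  s[2] = (000111100001111)·(010010111010010) mod 2 = 0+0+0+0+1+0+1+0+0+0+0+0+0+1+0 mod 2 = 1
  s[3] = (000000011111111)·(010010111010010) mod 2 = 0+0+0+0+0+0+0+1+1+0+1+0+0+1+0 mod 2 = 0
Syndrome = 0010
Column i of H is the binary representation of i, so the syndrome is the binary index of the flipped bit.
Read s = 0010 with s[0] as LSB: 0·2^0 + 0·2^1 + 1·2^2 + 0·2^3 = 4.
Error is at bit position 4.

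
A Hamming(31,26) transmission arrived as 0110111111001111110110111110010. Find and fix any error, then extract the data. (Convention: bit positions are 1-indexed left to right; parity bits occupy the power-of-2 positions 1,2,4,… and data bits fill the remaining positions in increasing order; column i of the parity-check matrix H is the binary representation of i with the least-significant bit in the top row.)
Syndrome s = H · r^T (mod 2), r = 0110111111001111110110111110010:
  s[0] = (1010101010101010101010101010101)·(0110111111001111110110111110010) mod 2 = 0+0+1+0+1+0+1+0+1+0+0+0+1+0+1+0+1+0+0+0+1+0+1+0+1+0+1+0+0+0+0 mod 2 = 1
  s[1] = (0110011001100110011001100110011)·(0110111111001111110110111110010) mod 2 = 0+1+1+0+0+1+1+0+0+1+0+0+0+1+1+0+0+1+0+0+0+0+1+0+0+1+1+0+0+1+0 mod 2 = 0
  s[2] = (0001111000011110000111100001111)·(0110111111001111110110111110010) mod 2 = 0+0+0+0+1+1+1+0+0+0+0+0+1+1+1+0+0+0+0+1+1+0+1+0+0+0+0+0+0+1+0 mod 2 = 0
  s[3] = (0000000111111110000000011111111)·(0110111111001111110110111110010) mod 2 = 0+0+0+0+0+0+0+1+1+1+0+0+1+1+1+0+0+0+0+0+0+0+0+1+1+1+1+0+0+1+0 mod 2 = 1
  s[4] = (0000000000000001111111111111111)·(0110111111001111110110111110010) mod 2 = 0+0+0+0+0+0+0+0+0+0+0+0+0+0+0+1+1+1+0+1+1+0+1+1+1+1+1+0+0+1+0 mod 2 = 1
Syndrome = 10011
Column 25 of H equals this syndrome → error at bit 25 (1-indexed).
Flip bit 25: 0110111111001111110110111110010 → 0110111111001111110110110110010
Extract data bits at positions {3,5,6,7,9,10,11,12,13,14,15,17,18,19,20,21,22,23,24,25,26,27,28,29,30,31}: 11111100111110110110110010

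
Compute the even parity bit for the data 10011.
Sum of data bits: 1+0+0+1+1 = 3.
3 mod 2 = 1, so parity bit = 1.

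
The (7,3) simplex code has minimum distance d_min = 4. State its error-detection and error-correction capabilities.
Detection only: up to d_min − 1 = 3 errors.
Correction: up to ⌊(d_min − 1)/2⌋ = ⌊3/2⌋ = 1 errors.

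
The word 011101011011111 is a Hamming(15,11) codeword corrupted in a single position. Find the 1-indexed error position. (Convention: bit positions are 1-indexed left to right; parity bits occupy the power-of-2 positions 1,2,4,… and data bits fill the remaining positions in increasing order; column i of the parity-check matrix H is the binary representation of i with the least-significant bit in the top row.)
Syndrome s = H · r^T (mod 2), r = 011101011011111:
  s[0] = (101010101010101)·(011101011011111) mod 2 = 0+0+1+0+0+0+0+0+1+0+1+0+1+0+1 mod 2 = 1
  s[1] = (011001100110011)·(011101011011111) mod 2 = 0+1+1+0+0+1+0+0+0+0+1+0+0+1+1 mod 2 = 0
  s[2] = (000111100001111)·(011101011011111) mod 2 = 0+0+0+1+0+1+0+0+0+0+0+1+1+1+1 mod 2 = 0
  s[3] = (000000011111111)·(011101011011111) mod 2 = 0+0+0+0+0+0+0+1+1+0+1+1+1+1+1 mod 2 = 1
Syndrome = 1001
Column i of H is the binary representation of i, so the syndrome is the binary index of the flipped bit.
Read s = 1001 with s[0] as LSB: 1·2^0 + 0·2^1 + 0·2^2 + 1·2^3 = 9.
Error is at bit position 9.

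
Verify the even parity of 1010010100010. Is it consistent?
Sum of all bits: 1+0+1+0+0+1+0+1+0+0+0+1+0 = 5; 5 mod 2 = 1. Result is 1 → parity error detected.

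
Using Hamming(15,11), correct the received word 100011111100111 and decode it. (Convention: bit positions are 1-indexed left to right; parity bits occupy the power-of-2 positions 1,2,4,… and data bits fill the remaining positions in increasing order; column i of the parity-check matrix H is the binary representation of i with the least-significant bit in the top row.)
Syndrome s = H · r^T (mod 2), r = 100011111100111:
  s[0] = (101010101010101)·(100011111100111) mod 2 = 1+0+0+0+1+0+1+0+1+0+0+0+1+0+1 mod 2 = 0
  s[1] = (011001100110011)·(100011111100111) mod 2 = 0+0+0+0+0+1+1+0+0+1+0+0+0+1+1 mod 2 = 1
  s[2] = (000111100001111)·(100011111100111) mod 2 = 0+0+0+0+1+1+1+0+0+0+0+0+1+1+1 mod 2 = 0
  s[3] = (000000011111111)·(100011111100111) mod 2 = 0+0+0+0+0+0+0+1+1+1+0+0+1+1+1 mod 2 = 0
Syndrome = 0100
Column 2 of H equals this syndrome → error at bit 2 (1-indexed).
Flip bit 2: 100011111100111 → 110011111100111
Extract data bits at positions {3,5,6,7,9,10,11,12,13,14,15}: 01111100111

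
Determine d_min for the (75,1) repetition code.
d_min = 75 (the only two codewords are 0…0 and 1…1, differing in all 75 positions).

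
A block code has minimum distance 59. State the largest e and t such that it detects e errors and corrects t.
(a) Detection requires d_min ≥ e+1, so e ≤ d_min − 1 = 58.
(b) Correction requires d_min ≥ 2t+1, so t ≤ ⌊(d_min − 1)/2⌋ = ⌊58/2⌋ = 29.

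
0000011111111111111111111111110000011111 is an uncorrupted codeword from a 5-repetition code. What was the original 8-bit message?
Split into 5-bit blocks: 00000 11111 11111 11111 11111 11111 00000 11111
Data = 01111101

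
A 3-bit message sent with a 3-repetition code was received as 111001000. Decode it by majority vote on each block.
Split into 3-bit blocks and majority-vote each:
  block 1 = 111: 3 ones, 0 zeros → 1
  block 2 = 001: 1 ones, 2 zeros → 0
  block 3 = 000: 0 ones, 3 zeros → 0
Decoded = 100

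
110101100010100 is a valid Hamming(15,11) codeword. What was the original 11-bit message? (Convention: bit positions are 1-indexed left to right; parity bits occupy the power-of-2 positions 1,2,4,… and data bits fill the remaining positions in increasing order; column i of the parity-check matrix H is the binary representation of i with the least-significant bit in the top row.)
Parity bits occupy power-of-2 positions; data bits are at positions {3,5,6,7,9,10,11,12,13,14,15} (1-indexed).
Extract: c[3]=0 c[5]=0 c[6]=1 c[7]=1 c[9]=0 c[10]=0 c[11]=1 c[12]=0 c[13]=1 c[14]=0 c[15]=0
Data = 00110010100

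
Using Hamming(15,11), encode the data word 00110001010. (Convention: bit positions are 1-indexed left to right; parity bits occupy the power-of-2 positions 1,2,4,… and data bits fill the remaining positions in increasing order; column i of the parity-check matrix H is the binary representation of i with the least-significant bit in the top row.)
Codeword c = d · G (mod 2), d = 00110001010:
  c[0] = d·G[:,0] = (00110001010)·(11011010101) mod 2 = 0+0+0+1+0+0+0+0+0+0+0 mod 2 = 1
  c[1] = d·G[:,1] = (00110001010)·(10110110011) mod 2 = 0+0+1+1+0+0+0+0+0+1+0 mod 2 = 1
  c[2] = d·G[:,2] = (00110001010)·(10000000000) mod 2 = 0+0+0+0+0+0+0+0+0+0+0 mod 2 = 0
  c[3] = d·G[:,3] = (00110001010)·(01110001111) mod 2 = 0+0+1+1+0+0+0+1+0+1+0 mod 2 = 0
  c[4] = d·G[:,4] = (00110001010)·(01000000000) mod 2 = 0+0+0+0+0+0+0+0+0+0+0 mod 2 = 0
  c[5] = d·G[:,5] = (00110001010)·(00100000000) mod 2 = 0+0+1+0+0+0+0+0+0+0+0 mod 2 = 1
  c[6] = d·G[:,6] = (00110001010)·(00010000000) mod 2 = 0+0+0+1+0+0+0+0+0+0+0 mod 2 = 1
  c[7] = d·G[:,7] = (00110001010)·(00001111111) mod 2 = 0+0+0+0+0+0+0+1+0+1+0 mod 2 = 0
  c[8] = d·G[:,8] = (00110001010)·(00001000000) mod 2 = 0+0+0+0+0+0+0+0+0+0+0 mod 2 = 0
  c[9] = d·G[:,9] = (00110001010)·(00000100000) mod 2 = 0+0+0+0+0+0+0+0+0+0+0 mod 2 = 0
  c[10] = d·G[:,10] = (00110001010)·(00000010000) mod 2 = 0+0+0+0+0+0+0+0+0+0+0 mod 2 = 0
  c[11] = d·G[:,11] = (00110001010)·(00000001000) mod 2 = 0+0+0+0+0+0+0+1+0+0+0 mod 2 = 1
  c[12] = d·G[:,12] = (00110001010)·(00000000100) mod 2 = 0+0+0+0+0+0+0+0+0+0+0 mod 2 = 0
  c[13] = d·G[:,13] = (00110001010)·(00000000010) mod 2 = 0+0+0+0+0+0+0+0+0+1+0 mod 2 = 1
  c[14] = d·G[:,14] = (00110001010)·(00000000001) mod 2 = 0+0+0+0+0+0+0+0+0+0+0 mod 2 = 0
Codeword = 110001100001010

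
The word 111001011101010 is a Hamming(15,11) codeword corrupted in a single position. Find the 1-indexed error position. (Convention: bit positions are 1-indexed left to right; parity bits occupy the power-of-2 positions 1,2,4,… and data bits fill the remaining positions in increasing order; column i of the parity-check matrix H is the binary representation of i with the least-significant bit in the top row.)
Syndrome s = H · r^T (mod 2), r = 111001011101010:
  s[0] = (101010101010101)·(111001011101010) mod 2 = 1+0+1+0+0+0+0+0+1+0+0+0+0+0+0 mod 2 = 1
  s[1] = (011001100110011)·(111001011101010) mod 2 = 0+1+1+0+0+1+0+0+0+1+0+0+0+1+0 mod 2 = 1
  s[2] = (000111100001111)·(111001011101010) mod 2 = 0+0+0+0+0+1+0+0+0+0+0+1+0+1+0 mod 2 = 1
  s[3] = (000000011111111)·(111001011101010) mod 2 = 0+0+0+0+0+0+0+1+1+1+0+1+0+1+0 mod 2 = 1
Syndrome = 1111
Column i of H is the binary representation of i, so the syndrome is the binary index of the flipped bit.
Read s = 1111 with s[0] as LSB: 1·2^0 + 1·2^1 + 1·2^2 + 1·2^3 = 15.
Error is at bit position 15.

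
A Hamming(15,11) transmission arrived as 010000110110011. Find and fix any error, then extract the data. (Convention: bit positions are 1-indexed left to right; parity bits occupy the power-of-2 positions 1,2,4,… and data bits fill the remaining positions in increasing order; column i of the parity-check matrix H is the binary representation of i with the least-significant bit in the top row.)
Syndrome s = H · r^T (mod 2), r = 010000110110011:
  s[0] = (101010101010101)·(010000110110011) mod 2 = 0+0+0+0+0+0+1+0+0+0+1+0+0+0+1 mod 2 = 1
  s[1] = (011001100110011)·(010000110110011) mod 2 = 0+1+0+0+0+0+1+0+0+1+1+0+0+1+1 mod 2 = 0
  s[2] = (000111100001111)·(010000110110011) mod 2 = 0+0+0+0+0+0+1+0+0+0+0+0+0+1+1 mod 2 = 1
  s[3] = (000000011111111)·(010000110110011) mod 2 = 0+0+0+0+0+0+0+1+0+1+1+0+0+1+1 mod 2 = 1
Syndrome = 1011
Column 13 of H equals this syndrome → error at bit 13 (1-indexed).
Flip bit 13: 010000110110011 → 010000110110111
Extract data bits at positions {3,5,6,7,9,10,11,12,13,14,15}: 00010110111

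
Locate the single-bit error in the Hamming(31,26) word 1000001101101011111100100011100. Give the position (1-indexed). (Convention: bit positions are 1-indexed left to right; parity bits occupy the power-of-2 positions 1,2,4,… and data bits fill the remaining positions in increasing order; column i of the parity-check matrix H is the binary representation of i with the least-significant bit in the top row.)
Syndrome s = H · r^T (mod 2), r = 1000001101101011111100100011100:
  s[0] = (1010101010101010101010101010101)·(1000001101101011111100100011100) mod 2 = 1+0+0+0+0+0+1+0+0+0+1+0+1+0+1+0+1+0+1+0+0+0+1+0+0+0+1+0+1+0+0 mod 2 = 0
  s[1] = (0110011001100110011001100110011)·(1000001101101011111100100011100) mod 2 = 0+0+0+0+0+0+1+0+0+1+1+0+0+0+1+0+0+1+1+0+0+0+1+0+0+0+1+0+0+0+0 mod 2 = 0
  s[2] = (0001111000011110000111100001111)·(1000001101101011111100100011100) mod 2 = 0+0+0+0+0+0+1+0+0+0+0+0+1+0+1+0+0+0+0+1+0+0+1+0+0+0+0+1+1+0+0 mod 2 = 1
  s[3] = (0000000111111110000000011111111)·(1000001101101011111100100011100) mod 2 = 0+0+0+0+0+0+0+1+0+1+1+0+1+0+1+0+0+0+0+0+0+0+0+0+0+0+1+1+1+0+0 mod 2 = 0
  s[4] = (0000000000000001111111111111111)·(1000001101101011111100100011100) mod 2 = 0+0+0+0+0+0+0+0+0+0+0+0+0+0+0+1+1+1+1+1+0+0+1+0+0+0+1+1+1+0+0 mod 2 = 1
Syndrome = 00101
Column i of H is the binary representation of i, so the syndrome is the binary index of the flipped bit.
Read s = 00101 with s[0] as LSB: 0·2^0 + 0·2^1 + 1·2^2 + 0·2^3 + 1·2^4 = 20.
Error is at bit position 20.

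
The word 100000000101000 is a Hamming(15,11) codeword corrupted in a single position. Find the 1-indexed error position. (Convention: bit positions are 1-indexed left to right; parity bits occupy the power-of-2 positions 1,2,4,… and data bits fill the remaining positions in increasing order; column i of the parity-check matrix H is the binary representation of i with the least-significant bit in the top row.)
Syndrome s = H · r^T (mod 2), r = 100000000101000:
  s[0] = (101010101010101)·(100000000101000) mod 2 = 1+0+0+0+0+0+0+0+0+0+0+0+0+0+0 mod 2 = 1
  s[1] = (011001100110011)·(100000000101000) mod 2 = 0+0+0+0+0+0+0+0+0+1+0+0+0+0+0 mod 2 = 1
  s[2] = (000111100001111)·(100000000101000) mod 2 = 0+0+0+0+0+0+0+0+0+0+0+1+0+0+0 mod 2 = 1
  s[3] = (000000011111111)·(100000000101000) mod 2 = 0+0+0+0+0+0+0+0+0+1+0+1+0+0+0 mod 2 = 0
Syndrome = 1110
Column i of H is the binary representation of i, so the syndrome is the binary index of the flipped bit.
Read s = 1110 with s[0] as LSB: 1·2^0 + 1·2^1 + 1·2^2 + 0·2^3 = 7.
Error is at bit position 7.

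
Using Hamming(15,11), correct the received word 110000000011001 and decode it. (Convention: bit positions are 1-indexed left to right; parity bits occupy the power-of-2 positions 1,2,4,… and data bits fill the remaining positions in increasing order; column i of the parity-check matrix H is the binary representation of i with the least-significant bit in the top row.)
Syndrome s = H · r^T (mod 2), r = 110000000011001:
  s[0] = (101010101010101)·(110000000011001) mod 2 = 1+0+0+0+0+0+0+0+0+0+1+0+0+0+1 mod 2 = 1
  s[1] = (011001100110011)·(110000000011001) mod 2 = 0+1+0+0+0+0+0+0+0+0+1+0+0+0+1 mod 2 = 1
  s[2] = (000111100001111)·(110000000011001) mod 2 = 0+0+0+0+0+0+0+0+0+0+0+1+0+0+1 mod 2 = 0
  s[3] = (000000011111111)·(110000000011001) mod 2 = 0+0+0+0+0+0+0+0+0+0+1+1+0+0+1 mod 2 = 1
Syndrome = 1101
Column 11 of H equals this syndrome → error at bit 11 (1-indexed).
Flip bit 11: 110000000011001 → 110000000001001
Extract data bits at positions {3,5,6,7,9,10,11,12,13,14,15}: 00000001001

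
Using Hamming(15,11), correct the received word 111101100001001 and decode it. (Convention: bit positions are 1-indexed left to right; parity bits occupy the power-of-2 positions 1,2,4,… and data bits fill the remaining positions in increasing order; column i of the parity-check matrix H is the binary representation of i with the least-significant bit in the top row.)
Syndrome s = H · r^T (mod 2), r = 111101100001001:
  s[0] = (101010101010101)·(111101100001001) mod 2 = 1+0+1+0+0+0+1+0+0+0+0+0+0+0+1 mod 2 = 0
  s[1] = (011001100110011)·(111101100001001) mod 2 = 0+1+1+0+0+1+1+0+0+0+0+0+0+0+1 mod 2 = 1
  s[2] = (000111100001111)·(111101100001001) mod 2 = 0+0+0+1+0+1+1+0+0+0+0+1+0+0+1 mod 2 = 1
  s[3] = (000000011111111)·(111101100001001) mod 2 = 0+0+0+0+0+0+0+0+0+0+0+1+0+0+1 mod 2 = 0
Syndrome = 0110
Column 6 of H equals this syndrome → error at bit 6 (1-indexed).
Flip bit 6: 111101100001001 → 111100100001001
Extract data bits at positions {3,5,6,7,9,10,11,12,13,14,15}: 10010001001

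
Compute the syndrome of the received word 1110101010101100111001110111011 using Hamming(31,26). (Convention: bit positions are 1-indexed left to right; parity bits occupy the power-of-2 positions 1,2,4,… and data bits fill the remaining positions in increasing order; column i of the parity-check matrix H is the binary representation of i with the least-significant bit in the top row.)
Syndrome s = H · r^T (mod 2), r = 1110101010101100111001110111011:
  s[0] = (1010101010101010101010101010101)·(1110101010101100111001110111011) mod 2 = 1+0+1+0+1+0+1+0+1+0+1+0+1+0+0+0+1+0+1+0+0+0+1+0+0+0+1+0+0+0+1 mod 2 = 0
  s[1] = (0110011001100110011001100110011)·(1110101010101100111001110111011) mod 2 = 0+1+1+0+0+0+1+0+0+0+1+0+0+1+0+0+0+1+1+0+0+1+1+0+0+1+1+0+0+1+1 mod 2 = 1
  s[2] = (0001111000011110000111100001111)·(1110101010101100111001110111011) mod 2 = 0+0+0+0+1+0+1+0+0+0+0+0+1+1+0+0+0+0+0+0+0+1+1+0+0+0+0+1+0+1+1 mod 2 = 1
  s[3] = (0000000111111110000000011111111)·(1110101010101100111001110111011) mod 2 = 0+0+0+0+0+0+0+0+1+0+1+0+1+1+0+0+0+0+0+0+0+0+0+1+0+1+1+1+0+1+1 mod 2 = 0
  s[4] = (0000000000000001111111111111111)·(1110101010101100111001110111011) mod 2 = 0+0+0+0+0+0+0+0+0+0+0+0+0+0+0+0+1+1+1+0+0+1+1+1+0+1+1+1+0+1+1 mod 2 = 1
Syndrome = 01101
Non-zero syndrome: error at position 22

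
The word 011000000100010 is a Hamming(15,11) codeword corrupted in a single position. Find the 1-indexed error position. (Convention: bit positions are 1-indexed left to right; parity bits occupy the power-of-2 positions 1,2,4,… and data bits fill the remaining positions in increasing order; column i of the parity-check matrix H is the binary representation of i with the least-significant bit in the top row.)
Syndrome s = H · r^T (mod 2), r = 011000000100010:
  s[0] = (101010101010101)·(011000000100010) mod 2 = 0+0+1+0+0+0+0+0+0+0+0+0+0+0+0 mod 2 = 1
  s[1] = (011001100110011)·(011000000100010) mod 2 = 0+1+1+0+0+0+0+0+0+1+0+0+0+1+0 mod 2 = 0
  s[2] = (000111100001111)·(011000000100010) mod 2 = 0+0+0+0+0+0+0+0+0+0+0+0+0+1+0 mod 2 = 1
  s[3] = (000000011111111)·(011000000100010) mod 2 = 0+0+0+0+0+0+0+0+0+1+0+0+0+1+0 mod 2 = 0
Syndrome = 1010
Column i of H is the binary representation of i, so the syndrome is the binary index of the flipped bit.
Read s = 1010 with s[0] as LSB: 1·2^0 + 0·2^1 + 1·2^2 + 0·2^3 = 5.
Error is at bit position 5.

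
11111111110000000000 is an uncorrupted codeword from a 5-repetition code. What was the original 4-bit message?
Split into 5-bit blocks: 11111 11111 00000 00000
Data = 1100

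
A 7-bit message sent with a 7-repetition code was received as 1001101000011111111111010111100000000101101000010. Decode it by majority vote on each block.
Split into 7-bit blocks and majority-vote each:
  block 1 = 1001101: 4 ones, 3 zeros → 1
  block 2 = 0000111: 3 ones, 4 zeros → 0
  block 3 = 1111111: 7 ones, 0 zeros → 1
  block 4 = 1010111: 5 ones, 2 zeros → 1
  block 5 = 1000000: 1 ones, 6 zeros → 0
  block 6 = 0010110: 3 ones, 4 zeros → 0
  block 7 = 1000010: 2 ones, 5 zeros → 0
Decoded = 1011000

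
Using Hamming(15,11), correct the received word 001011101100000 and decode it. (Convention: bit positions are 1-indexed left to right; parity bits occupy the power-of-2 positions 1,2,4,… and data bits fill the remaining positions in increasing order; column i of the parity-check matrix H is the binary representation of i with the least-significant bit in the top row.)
Syndrome s = H · r^T (mod 2), r = 001011101100000:
  s[0] = (101010101010101)·(001011101100000) mod 2 = 0+0+1+0+1+0+1+0+1+0+0+0+0+0+0 mod 2 = 0
  s[1] = (011001100110011)·(001011101100000) mod 2 = 0+0+1+0+0+1+1+0+0+1+0+0+0+0+0 mod 2 = 0
  s[2] = (000111100001111)·(001011101100000) mod 2 = 0+0+0+0+1+1+1+0+0+0+0+0+0+0+0 mod 2 = 1
  s[3] = (000000011111111)·(001011101100000) mod 2 = 0+0+0+0+0+0+0+0+1+1+0+0+0+0+0 mod 2 = 0
Syndrome = 0010
Column 4 of H equals this syndrome → error at bit 4 (1-indexed).
Flip bit 4: 001011101100000 → 001111101100000
Extract data bits at positions {3,5,6,7,9,10,11,12,13,14,15}: 11111100000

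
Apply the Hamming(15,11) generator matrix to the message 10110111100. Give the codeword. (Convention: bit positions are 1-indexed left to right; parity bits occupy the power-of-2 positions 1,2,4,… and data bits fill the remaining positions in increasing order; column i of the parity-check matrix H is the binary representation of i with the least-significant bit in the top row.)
Codeword c = d · G (mod 2), d = 10110111100:
  c[0] = d·G[:,0] = (10110111100)·(11011010101) mod 2 = 1+0+0+1+0+0+1+0+1+0+0 mod 2 = 0
  c[1] = d·G[:,1] = (10110111100)·(10110110011) mod 2 = 1+0+1+1+0+1+1+0+0+0+0 mod 2 = 1
  c[2] = d·G[:,2] = (10110111100)·(10000000000) mod 2 = 1+0+0+0+0+0+0+0+0+0+0 mod 2 = 1
  c[3] = d·G[:,3] = (10110111100)·(01110001111) mod 2 = 0+0+1+1+0+0+0+1+1+0+0 mod 2 = 0
  c[4] = d·G[:,4] = (10110111100)·(01000000000) mod 2 = 0+0+0+0+0+0+0+0+0+0+0 mod 2 = 0
  c[5] = d·G[:,5] = (10110111100)·(00100000000) mod 2 = 0+0+1+0+0+0+0+0+0+0+0 mod 2 = 1
  c[6] = d·G[:,6] = (10110111100)·(00010000000) mod 2 = 0+0+0+1+0+0+0+0+0+0+0 mod 2 = 1
  c[7] = d·G[:,7] = (10110111100)·(00001111111) mod 2 = 0+0+0+0+0+1+1+1+1+0+0 mod 2 = 0
  c[8] = d·G[:,8] = (10110111100)·(00001000000) mod 2 = 0+0+0+0+0+0+0+0+0+0+0 mod 2 = 0
  c[9] = d·G[:,9] = (10110111100)·(00000100000) mod 2 = 0+0+0+0+0+1+0+0+0+0+0 mod 2 = 1
  c[10] = d·G[:,10] = (10110111100)·(00000010000) mod 2 = 0+0+0+0+0+0+1+0+0+0+0 mod 2 = 1
  c[11] = d·G[:,11] = (10110111100)·(00000001000) mod 2 = 0+0+0+0+0+0+0+1+0+0+0 mod 2 = 1
  c[12] = d·G[:,12] = (10110111100)·(00000000100) mod 2 = 0+0+0+0+0+0+0+0+1+0+0 mod 2 = 1
  c[13] = d·G[:,13] = (10110111100)·(00000000010) mod 2 = 0+0+0+0+0+0+0+0+0+0+0 mod 2 = 0
  c[14] = d·G[:,14] = (10110111100)·(00000000001) mod 2 = 0+0+0+0+0+0+0+0+0+0+0 mod 2 = 0
Codeword = 011001100111100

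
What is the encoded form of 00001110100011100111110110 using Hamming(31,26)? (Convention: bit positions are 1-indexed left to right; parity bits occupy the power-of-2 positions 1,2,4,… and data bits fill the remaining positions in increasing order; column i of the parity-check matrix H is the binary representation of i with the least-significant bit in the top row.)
Codeword c = d · G (mod 2), d = 00001110100011100111110110:
  c[0] = d·G[:,0] = (00001110100011100111110110)·(11011010101101010101010101) mod 2 = 0+0+0+0+1+0+1+0+1+0+0+0+0+1+0+0+0+1+0+1+0+1+0+1+0+0 mod 2 = 0
  c[1] = d·G[:,1] = (00001110100011100111110110)·(10110110011011001100110011) mod 2 = 0+0+0+0+0+1+1+0+0+0+0+0+1+1+0+0+0+1+0+0+1+1+0+0+1+0 mod 2 = 0
  c[2] = d·G[:,2] = (00001110100011100111110110)·(10000000000000000000000000) mod 2 = 0+0+0+0+0+0+0+0+0+0+0+0+0+0+0+0+0+0+0+0+0+0+0+0+0+0 mod 2 = 0
  c[3] = d·G[:,3] = (00001110100011100111110110)·(01110001111000111100001111) mod 2 = 0+0+0+0+0+0+0+0+1+0+0+0+0+0+1+0+0+1+0+0+0+0+0+1+1+0 mod 2 = 1
  c[4] = d·G[:,4] = (00001110100011100111110110)·(01000000000000000000000000) mod 2 = 0+0+0+0+0+0+0+0+0+0+0+0+0+0+0+0+0+0+0+0+0+0+0+0+0+0 mod 2 = 0
  c[5] = d·G[:,5] = (00001110100011100111110110)·(00100000000000000000000000) mod 2 = 0+0+0+0+0+0+0+0+0+0+0+0+0+0+0+0+0+0+0+0+0+0+0+0+0+0 mod 2 = 0
  c[6] = d·G[:,6] = (00001110100011100111110110)·(00010000000000000000000000) mod 2 = 0+0+0+0+0+0+0+0+0+0+0+0+0+0+0+0+0+0+0+0+0+0+0+0+0+0 mod 2 = 0
  c[7] = d·G[:,7] = (00001110100011100111110110)·(00001111111000000011111111) mod 2 = 0+0+0+0+1+1+1+0+1+0+0+0+0+0+0+0+0+0+1+1+1+1+0+1+1+0 mod 2 = 0
  c[8] = d·G[:,8] = (00001110100011100111110110)·(00001000000000000000000000) mod 2 = 0+0+0+0+1+0+0+0+0+0+0+0+0+0+0+0+0+0+0+0+0+0+0+0+0+0 mod 2 = 1
  c[9] = d·G[:,9] = (00001110100011100111110110)·(00000100000000000000000000) mod 2 = 0+0+0+0+0+1+0+0+0+0+0+0+0+0+0+0+0+0+0+0+0+0+0+0+0+0 mod 2 = 1
  c[10] = d·G[:,10] = (00001110100011100111110110)·(00000010000000000000000000) mod 2 = 0+0+0+0+0+0+1+0+0+0+0+0+0+0+0+0+0+0+0+0+0+0+0+0+0+0 mod 2 = 1
  c[11] = d·G[:,11] = (00001110100011100111110110)·(00000001000000000000000000) mod 2 = 0+0+0+0+0+0+0+0+0+0+0+0+0+0+0+0+0+0+0+0+0+0+0+0+0+0 mod 2 = 0
  c[12] = d·G[:,12] = (00001110100011100111110110)·(00000000100000000000000000) mod 2 = 0+0+0+0+0+0+0+0+1+0+0+0+0+0+0+0+0+0+0+0+0+0+0+0+0+0 mod 2 = 1
  c[13] = d·G[:,13] = (00001110100011100111110110)·(00000000010000000000000000) mod 2 = 0+0+0+0+0+0+0+0+0+0+0+0+0+0+0+0+0+0+0+0+0+0+0+0+0+0 mod 2 = 0
  c[14] = d·G[:,14] = (00001110100011100111110110)·(00000000001000000000000000) mod 2 = 0+0+0+0+0+0+0+0+0+0+0+0+0+0+0+0+0+0+0+0+0+0+0+0+0+0 mod 2 = 0
  c[15] = d·G[:,15] = (00001110100011100111110110)·(00000000000111111111111111) mod 2 = 0+0+0+0+0+0+0+0+0+0+0+0+1+1+1+0+0+1+1+1+1+1+0+1+1+0 mod 2 = 0
  c[16] = d·G[:,16] = (00001110100011100111110110)·(00000000000100000000000000) mod 2 = 0+0+0+0+0+0+0+0+0+0+0+0+0+0+0+0+0+0+0+0+0+0+0+0+0+0 mod 2 = 0
  c[17] = d·G[:,17] = (00001110100011100111110110)·(00000000000010000000000000) mod 2 = 0+0+0+0+0+0+0+0+0+0+0+0+1+0+0+0+0+0+0+0+0+0+0+0+0+0 mod 2 = 1
  c[18] = d·G[:,18] = (00001110100011100111110110)·(00000000000001000000000000) mod 2 = 0+0+0+0+0+0+0+0+0+0+0+0+0+1+0+0+0+0+0+0+0+0+0+0+0+0 mod 2 = 1
  c[19] = d·G[:,19] = (00001110100011100111110110)·(00000000000000100000000000) mod 2 = 0+0+0+0+0+0+0+0+0+0+0+0+0+0+1+0+0+0+0+0+0+0+0+0+0+0 mod 2 = 1
  c[20] = d·G[:,20] = (00001110100011100111110110)·(00000000000000010000000000) mod 2 = 0+0+0+0+0+0+0+0+0+0+0+0+0+0+0+0+0+0+0+0+0+0+0+0+0+0 mod 2 = 0
  c[21] = d·G[:,21] = (00001110100011100111110110)·(00000000000000001000000000) mod 2 = 0+0+0+0+0+0+0+0+0+0+0+0+0+0+0+0+0+0+0+0+0+0+0+0+0+0 mod 2 = 0
  c[22] = d·G[:,22] = (00001110100011100111110110)·(00000000000000000100000000) mod 2 = 0+0+0+0+0+0+0+0+0+0+0+0+0+0+0+0+0+1+0+0+0+0+0+0+0+0 mod 2 = 1
  c[23] = d·G[:,23] = (00001110100011100111110110)·(00000000000000000010000000) mod 2 = 0+0+0+0+0+0+0+0+0+0+0+0+0+0+0+0+0+0+1+0+0+0+0+0+0+0 mod 2 = 1
  c[24] = d·G[:,24] = (00001110100011100111110110)·(00000000000000000001000000) mod 2 = 0+0+0+0+0+0+0+0+0+0+0+0+0+0+0+0+0+0+0+1+0+0+0+0+0+0 mod 2 = 1
  c[25] = d·G[:,25] = (00001110100011100111110110)·(00000000000000000000100000) mod 2 = 0+0+0+0+0+0+0+0+0+0+0+0+0+0+0+0+0+0+0+0+1+0+0+0+0+0 mod 2 = 1
  c[26] = d·G[:,26] = (00001110100011100111110110)·(00000000000000000000010000) mod 2 = 0+0+0+0+0+0+0+0+0+0+0+0+0+0+0+0+0+0+0+0+0+1+0+0+0+0 mod 2 = 1
  c[27] = d·G[:,27] = (00001110100011100111110110)·(00000000000000000000001000) mod 2 = 0+0+0+0+0+0+0+0+0+0+0+0+0+0+0+0+0+0+0+0+0+0+0+0+0+0 mod 2 = 0
  c[28] = d·G[:,28] = (00001110100011100111110110)·(00000000000000000000000100) mod 2 = 0+0+0+0+0+0+0+0+0+0+0+0+0+0+0+0+0+0+0+0+0+0+0+1+0+0 mod 2 = 1
  c[29] = d·G[:,29] = (00001110100011100111110110)·(00000000000000000000000010) mod 2 = 0+0+0+0+0+0+0+0+0+0+0+0+0+0+0+0+0+0+0+0+0+0+0+0+1+0 mod 2 = 1
  c[30] = d·G[:,30] = (00001110100011100111110110)·(00000000000000000000000001) mod 2 = 0+0+0+0+0+0+0+0+0+0+0+0+0+0+0+0+0+0+0+0+0+0+0+0+0+0 mod 2 = 0
Codeword = 0001000011101000011100111110110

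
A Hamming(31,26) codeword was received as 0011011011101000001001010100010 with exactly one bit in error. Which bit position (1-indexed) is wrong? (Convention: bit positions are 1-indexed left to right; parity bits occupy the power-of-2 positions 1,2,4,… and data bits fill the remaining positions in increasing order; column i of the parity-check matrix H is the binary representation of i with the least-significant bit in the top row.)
Syndrome s = H · r^T (mod 2), r = 0011011011101000001001010100010:
  s[0] = (1010101010101010101010101010101)·(0011011011101000001001010100010) mod 2 = 0+0+1+0+0+0+1+0+1+0+1+0+1+0+0+0+0+0+1+0+0+0+0+0+0+0+0+0+0+0+0 mod 2 = 0
  s[1] = (0110011001100110011001100110011)·(0011011011101000001001010100010) mod 2 = 0+0+1+0+0+1+1+0+0+1+1+0+0+0+0+0+0+0+1+0+0+1+0+0+0+1+0+0+0+1+0 mod 2 = 1
  s[2] = (0001111000011110000111100001111)·(0011011011101000001001010100010) mod 2 = 0+0+0+1+0+1+1+0+0+0+0+0+1+0+0+0+0+0+0+0+0+1+0+0+0+0+0+0+0+1+0 mod 2 = 0
  s[3] = (0000000111111110000000011111111)·(0011011011101000001001010100010) mod 2 = 0+0+0+0+0+0+0+0+1+1+1+0+1+0+0+0+0+0+0+0+0+0+0+1+0+1+0+0+0+1+0 mod 2 = 1
  s[4] = (0000000000000001111111111111111)·(0011011011101000001001010100010) mod 2 = 0+0+0+0+0+0+0+0+0+0+0+0+0+0+0+0+0+0+1+0+0+1+0+1+0+1+0+0+0+1+0 mod 2 = 1
Syndrome = 01011
Column i of H is the binary representation of i, so the syndrome is the binary index of the flipped bit.
Read s = 01011 with s[0] as LSB: 0·2^0 + 1·2^1 + 0·2^2 + 1·2^3 + 1·2^4 = 26.
Error is at bit position 26.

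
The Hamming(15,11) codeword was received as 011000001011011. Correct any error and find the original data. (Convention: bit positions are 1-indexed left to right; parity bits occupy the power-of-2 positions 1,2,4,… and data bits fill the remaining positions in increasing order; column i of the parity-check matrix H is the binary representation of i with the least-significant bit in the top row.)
Syndrome s = H · r^T (mod 2), r = 011000001011011:
  s[0] = (101010101010101)·(011000001011011) mod 2 = 0+0+1+0+0+0+0+0+1+0+1+0+0+0+1 mod 2 = 0
  s[1] = (011001100110011)·(011000001011011) mod 2 = 0+1+1+0+0+0+0+0+0+0+1+0+0+1+1 mod 2 = 1
  s[2] = (000111100001111)·(011000001011011) mod 2 = 0+0+0+0+0+0+0+0+0+0+0+1+0+1+1 mod 2 = 1
  s[3] = (000000011111111)·(011000001011011) mod 2 = 0+0+0+0+0+0+0+0+1+0+1+1+0+1+1 mod 2 = 1
Syndrome = 0111
Column 14 of H equals this syndrome → error at bit 14 (1-indexed).
Flip bit 14: 011000001011011 → 011000001011001
Extract data bits at positions {3,5,6,7,9,10,11,12,13,14,15}: 10001011001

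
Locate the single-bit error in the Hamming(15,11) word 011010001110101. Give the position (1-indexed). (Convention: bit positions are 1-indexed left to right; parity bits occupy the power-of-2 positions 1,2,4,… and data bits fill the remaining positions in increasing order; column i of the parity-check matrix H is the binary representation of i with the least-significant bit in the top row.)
Syndrome s = H · r^T (mod 2), r = 011010001110101:
  s[0] = (101010101010101)·(011010001110101) mod 2 = 0+0+1+0+1+0+0+0+1+0+1+0+1+0+1 mod 2 = 0
  s[1] = (011001100110011)·(011010001110101) mod 2 = 0+1+1+0+0+0+0+0+0+1+1+0+0+0+1 mod 2 = 1
  s[2] = (000111100001111)·(011010001110101) mod 2 = 0+0+0+0+1+0+0+0+0+0+0+0+1+0+1 mod 2 = 1
  s[3] = (000000011111111)·(011010001110101) mod 2 = 0+0+0+0+0+0+0+0+1+1+1+0+1+0+1 mod 2 = 1
Syndrome = 0111
Column i of H is the binary representation of i, so the syndrome is the binary index of the flipped bit.
Read s = 0111 with s[0] as LSB: 0·2^0 + 1·2^1 + 1·2^2 + 1·2^3 = 14.
Error is at bit position 14.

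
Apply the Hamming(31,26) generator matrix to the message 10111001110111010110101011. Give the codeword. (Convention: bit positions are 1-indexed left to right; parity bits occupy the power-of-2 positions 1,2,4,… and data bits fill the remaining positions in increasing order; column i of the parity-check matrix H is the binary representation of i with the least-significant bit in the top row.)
Codeword c = d · G (mod 2), d = 10111001110111010110101011:
  c[0] = d·G[:,0] = (10111001110111010110101011)·(11011010101101010101010101) mod 2 = 1+0+0+1+1+0+0+0+1+0+0+1+0+1+0+1+0+1+0+0+0+0+0+0+0+1 mod 2 = 1
  c[1] = d·G[:,1] = (10111001110111010110101011)·(10110110011011001100110011) mod 2 = 1+0+1+1+0+0+0+0+0+1+0+0+1+1+0+0+0+1+0+0+1+0+0+0+1+1 mod 2 = 0
  c[2] = d·G[:,2] = (10111001110111010110101011)·(10000000000000000000000000) mod 2 = 1+0+0+0+0+0+0+0+0+0+0+0+0+0+0+0+0+0+0+0+0+0+0+0+0+0 mod 2 = 1
  c[3] = d·G[:,3] = (10111001110111010110101011)·(01110001111000111100001111) mod 2 = 0+0+1+1+0+0+0+1+1+1+0+0+0+0+0+1+0+1+0+0+0+0+1+0+1+1 mod 2 = 0
  c[4] = d·G[:,4] = (10111001110111010110101011)·(01000000000000000000000000) mod 2 = 0+0+0+0+0+0+0+0+0+0+0+0+0+0+0+0+0+0+0+0+0+0+0+0+0+0 mod 2 = 0
  c[5] = d·G[:,5] = (10111001110111010110101011)·(00100000000000000000000000) mod 2 = 0+0+1+0+0+0+0+0+0+0+0+0+0+0+0+0+0+0+0+0+0+0+0+0+0+0 mod 2 = 1
  c[6] = d·G[:,6] = (10111001110111010110101011)·(00010000000000000000000000) mod 2 = 0+0+0+1+0+0+0+0+0+0+0+0+0+0+0+0+0+0+0+0+0+0+0+0+0+0 mod 2 = 1
  c[7] = d·G[:,7] = (10111001110111010110101011)·(00001111111000000011111111) mod 2 = 0+0+0+0+1+0+0+1+1+1+0+0+0+0+0+0+0+0+1+0+1+0+1+0+1+1 mod 2 = 1
  c[8] = d·G[:,8] = (10111001110111010110101011)·(00001000000000000000000000) mod 2 = 0+0+0+0+1+0+0+0+0+0+0+0+0+0+0+0+0+0+0+0+0+0+0+0+0+0 mod 2 = 1
  c[9] = d·G[:,9] = (10111001110111010110101011)·(00000100000000000000000000) mod 2 = 0+0+0+0+0+0+0+0+0+0+0+0+0+0+0+0+0+0+0+0+0+0+0+0+0+0 mod 2 = 0
  c[10] = d·G[:,10] = (10111001110111010110101011)·(00000010000000000000000000) mod 2 = 0+0+0+0+0+0+0+0+0+0+0+0+0+0+0+0+0+0+0+0+0+0+0+0+0+0 mod 2 = 0
  c[11] = d·G[:,11] = (10111001110111010110101011)·(00000001000000000000000000) mod 2 = 0+0+0+0+0+0+0+1+0+0+0+0+0+0+0+0+0+0+0+0+0+0+0+0+0+0 mod 2 = 1
  c[12] = d·G[:,12] = (10111001110111010110101011)·(00000000100000000000000000) mod 2 = 0+0+0+0+0+0+0+0+1+0+0+0+0+0+0+0+0+0+0+0+0+0+0+0+0+0 mod 2 = 1
  c[13] = d·G[:,13] = (10111001110111010110101011)·(00000000010000000000000000) mod 2 = 0+0+0+0+0+0+0+0+0+1+0+0+0+0+0+0+0+0+0+0+0+0+0+0+0+0 mod 2 = 1
  c[14] = d·G[:,14] = (10111001110111010110101011)·(00000000001000000000000000) mod 2 = 0+0+0+0+0+0+0+0+0+0+0+0+0+0+0+0+0+0+0+0+0+0+0+0+0+0 mod 2 = 0
  c[15] = d·G[:,15] = (10111001110111010110101011)·(00000000000111111111111111) mod 2 = 0+0+0+0+0+0+0+0+0+0+0+1+1+1+0+1+0+1+1+0+1+0+1+0+1+1 mod 2 = 0
  c[16] = d·G[:,16] = (10111001110111010110101011)·(00000000000100000000000000) mod 2 = 0+0+0+0+0+0+0+0+0+0+0+1+0+0+0+0+0+0+0+0+0+0+0+0+0+0 mod 2 = 1
  c[17] = d·G[:,17] = (10111001110111010110101011)·(00000000000010000000000000) mod 2 = 0+0+0+0+0+0+0+0+0+0+0+0+1+0+0+0+0+0+0+0+0+0+0+0+0+0 mod 2 = 1
  c[18] = d·G[:,18] = (10111001110111010110101011)·(00000000000001000000000000) mod 2 = 0+0+0+0+0+0+0+0+0+0+0+0+0+1+0+0+0+0+0+0+0+0+0+0+0+0 mod 2 = 1
  c[19] = d·G[:,19] = (10111001110111010110101011)·(00000000000000100000000000) mod 2 = 0+0+0+0+0+0+0+0+0+0+0+0+0+0+0+0+0+0+0+0+0+0+0+0+0+0 mod 2 = 0
  c[20] = d·G[:,20] = (10111001110111010110101011)·(00000000000000010000000000) mod 2 = 0+0+0+0+0+0+0+0+0+0+0+0+0+0+0+1+0+0+0+0+0+0+0+0+0+0 mod 2 = 1
  c[21] = d·G[:,21] = (10111001110111010110101011)·(00000000000000001000000000) mod 2 = 0+0+0+0+0+0+0+0+0+0+0+0+0+0+0+0+0+0+0+0+0+0+0+0+0+0 mod 2 = 0
  c[22] = d·G[:,22] = (10111001110111010110101011)·(00000000000000000100000000) mod 2 = 0+0+0+0+0+0+0+0+0+0+0+0+0+0+0+0+0+1+0+0+0+0+0+0+0+0 mod 2 = 1
  c[23] = d·G[:,23] = (10111001110111010110101011)·(00000000000000000010000000) mod 2 = 0+0+0+0+0+0+0+0+0+0+0+0+0+0+0+0+0+0+1+0+0+0+0+0+0+0 mod 2 = 1
  c[24] = d·G[:,24] = (10111001110111010110101011)·(00000000000000000001000000) mod 2 = 0+0+0+0+0+0+0+0+0+0+0+0+0+0+0+0+0+0+0+0+0+0+0+0+0+0 mod 2 = 0
  c[25] = d·G[:,25] = (10111001110111010110101011)·(00000000000000000000100000) mod 2 = 0+0+0+0+0+0+0+0+0+0+0+0+0+0+0+0+0+0+0+0+1+0+0+0+0+0 mod 2 = 1
  c[26] = d·G[:,26] = (10111001110111010110101011)·(00000000000000000000010000) mod 2 = 0+0+0+0+0+0+0+0+0+0+0+0+0+0+0+0+0+0+0+0+0+0+0+0+0+0 mod 2 = 0
  c[27] = d·G[:,27] = (10111001110111010110101011)·(00000000000000000000001000) mod 2 = 0+0+0+0+0+0+0+0+0+0+0+0+0+0+0+0+0+0+0+0+0+0+1+0+0+0 mod 2 = 1
  c[28] = d·G[:,28] = (10111001110111010110101011)·(00000000000000000000000100) mod 2 = 0+0+0+0+0+0+0+0+0+0+0+0+0+0+0+0+0+0+0+0+0+0+0+0+0+0 mod 2 = 0
  c[29] = d·G[:,29] = (10111001110111010110101011)·(00000000000000000000000010) mod 2 = 0+0+0+0+0+0+0+0+0+0+0+0+0+0+0+0+0+0+0+0+0+0+0+0+1+0 mod 2 = 1
  c[30] = d·G[:,30] = (10111001110111010110101011)·(00000000000000000000000001) mod 2 = 0+0+0+0+0+0+0+0+0+0+0+0+0+0+0+0+0+0+0+0+0+0+0+0+0+1 mod 2 = 1
Codeword = 1010011110011100111010110101011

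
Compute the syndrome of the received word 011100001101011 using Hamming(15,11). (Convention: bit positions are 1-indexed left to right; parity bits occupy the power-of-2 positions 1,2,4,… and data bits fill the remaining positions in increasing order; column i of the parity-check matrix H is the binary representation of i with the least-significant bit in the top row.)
Syndrome s = H · r^T (mod 2), r = 011100001101011:
  s[0] = (101010101010101)·(011100001101011) mod 2 = 0+0+1+0+0+0+0+0+1+0+0+0+0+0+1 mod 2 = 1
  s[1] = (011001100110011)·(011100001101011) mod 2 = 0+1+1+0+0+0+0+0+0+1+0+0+0+1+1 mod 2 = 1
  s[2] = (000111100001111)·(011100001101011) mod 2 = 0+0+0+1+0+0+0+0+0+0+0+1+0+1+1 mod 2 = 0
  s[3] = (000000011111111)·(011100001101011) mod 2 = 0+0+0+0+0+0+0+0+1+1+0+1+0+1+1 mod 2 = 1
Syndrome = 1101
Non-zero syndrome: error at position 11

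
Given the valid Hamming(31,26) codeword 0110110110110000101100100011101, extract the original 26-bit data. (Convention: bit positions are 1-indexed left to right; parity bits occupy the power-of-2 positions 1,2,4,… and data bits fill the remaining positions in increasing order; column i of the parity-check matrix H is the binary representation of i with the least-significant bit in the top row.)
Parity bits occupy power-of-2 positions; data bits are at positions {3,5,6,7,9,10,11,12,13,14,15,17,18,19,20,21,22,23,24,25,26,27,28,29,30,31} (1-indexed).
Extract: c[3]=1 c[5]=1 c[6]=1 c[7]=0 c[9]=1 c[10]=0 c[11]=1 c[12]=1 c[13]=0 c[14]=0 c[15]=0 c[17]=1 c[18]=0 c[19]=1 c[20]=1 c[21]=0 c[22]=0 c[23]=1 c[24]=0 c[25]=0 c[26]=0 c[27]=1 c[28]=1 c[29]=1 c[30]=0 c[31]=1
Data = 11101011000101100100011101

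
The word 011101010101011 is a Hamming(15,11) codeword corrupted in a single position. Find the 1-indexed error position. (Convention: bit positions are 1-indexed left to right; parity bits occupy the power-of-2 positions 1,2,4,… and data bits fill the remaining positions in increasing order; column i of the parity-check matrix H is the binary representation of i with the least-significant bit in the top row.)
Syndrome s = H · r^T (mod 2), r = 011101010101011:
  s[0] = (101010101010101)·(011101010101011) mod 2 = 0+0+1+0+0+0+0+0+0+0+0+0+0+0+1 mod 2 = 0
  s[1] = (011001100110011)·(011101010101011) mod 2 = 0+1+1+0+0+1+0+0+0+1+0+0+0+1+1 mod 2 = 0
  s[2] = (000111100001111)·(011101010101011) mod 2 = 0+0+0+1+0+1+0+0+0+0+0+1+0+1+1 mod 2 = 1
  s[3] = (000000011111111)·(011101010101011) mod 2 = 0+0+0+0+0+0+0+1+0+1+0+1+0+1+1 mod 2 = 1
Syndrome = 0011
Column i of H is the binary representation of i, so the syndrome is the binary index of the flipped bit.
Read s = 0011 with s[0] as LSB: 0·2^0 + 0·2^1 + 1·2^2 + 1·2^3 = 12.
Error is at bit position 12.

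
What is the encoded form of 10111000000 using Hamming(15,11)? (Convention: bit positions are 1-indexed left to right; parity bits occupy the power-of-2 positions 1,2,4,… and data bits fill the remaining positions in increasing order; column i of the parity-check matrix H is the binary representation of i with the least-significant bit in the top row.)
Codeword c = d · G (mod 2), d = 10111000000:
  c[0] = d·G[:,0] = (10111000000)·(11011010101) mod 2 = 1+0+0+1+1+0+0+0+0+0+0 mod 2 = 1
  c[1] = d·G[:,1] = (10111000000)·(10110110011) mod 2 = 1+0+1+1+0+0+0+0+0+0+0 mod 2 = 1
  c[2] = d·G[:,2] = (10111000000)·(10000000000) mod 2 = 1+0+0+0+0+0+0+0+0+0+0 mod 2 = 1
  c[3] = d·G[:,3] = (10111000000)·(01110001111) mod 2 = 0+0+1+1+0+0+0+0+0+0+0 mod 2 = 0
  c[4] = d·G[:,4] = (10111000000)·(01000000000) mod 2 = 0+0+0+0+0+0+0+0+0+0+0 mod 2 = 0
  c[5] = d·G[:,5] = (10111000000)·(00100000000) mod 2 = 0+0+1+0+0+0+0+0+0+0+0 mod 2 = 1
  c[6] = d·G[:,6] = (10111000000)·(00010000000) mod 2 = 0+0+0+1+0+0+0+0+0+0+0 mod 2 = 1
  c[7] = d·G[:,7] = (10111000000)·(00001111111) mod 2 = 0+0+0+0+1+0+0+0+0+0+0 mod 2 = 1
  c[8] = d·G[:,8] = (10111000000)·(00001000000) mod 2 = 0+0+0+0+1+0+0+0+0+0+0 mod 2 = 1
  c[9] = d·G[:,9] = (10111000000)·(00000100000) mod 2 = 0+0+0+0+0+0+0+0+0+0+0 mod 2 = 0
  c[10] = d·G[:,10] = (10111000000)·(00000010000) mod 2 = 0+0+0+0+0+0+0+0+0+0+0 mod 2 = 0
  c[11] = d·G[:,11] = (10111000000)·(00000001000) mod 2 = 0+0+0+0+0+0+0+0+0+0+0 mod 2 = 0
  c[12] = d·G[:,12] = (10111000000)·(00000000100) mod 2 = 0+0+0+0+0+0+0+0+0+0+0 mod 2 = 0
  c[13] = d·G[:,13] = (10111000000)·(00000000010) mod 2 = 0+0+0+0+0+0+0+0+0+0+0 mod 2 = 0
  c[14] = d·G[:,14] = (10111000000)·(00000000001) mod 2 = 0+0+0+0+0+0+0+0+0+0+0 mod 2 = 0
Codeword = 111001111000000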